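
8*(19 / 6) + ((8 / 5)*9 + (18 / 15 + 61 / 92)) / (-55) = 1900357 / 75900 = 25.04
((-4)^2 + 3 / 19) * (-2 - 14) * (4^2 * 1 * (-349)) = 27428608 / 19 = 1443610.95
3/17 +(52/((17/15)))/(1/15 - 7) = -219/34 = -6.44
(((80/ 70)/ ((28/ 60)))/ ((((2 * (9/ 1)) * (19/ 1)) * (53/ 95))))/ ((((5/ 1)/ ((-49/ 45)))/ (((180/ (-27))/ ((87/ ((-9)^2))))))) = 80/ 4611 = 0.02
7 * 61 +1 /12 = 5125 /12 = 427.08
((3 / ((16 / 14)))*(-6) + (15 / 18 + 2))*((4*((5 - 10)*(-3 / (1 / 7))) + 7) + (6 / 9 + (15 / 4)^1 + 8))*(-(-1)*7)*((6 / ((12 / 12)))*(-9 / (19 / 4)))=17163615 / 38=451674.08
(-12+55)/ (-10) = -43/ 10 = -4.30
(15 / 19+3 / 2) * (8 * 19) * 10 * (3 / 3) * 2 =6960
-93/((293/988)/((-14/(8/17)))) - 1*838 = 2488015/293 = 8491.52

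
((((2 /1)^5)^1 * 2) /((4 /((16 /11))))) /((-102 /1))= -128 /561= -0.23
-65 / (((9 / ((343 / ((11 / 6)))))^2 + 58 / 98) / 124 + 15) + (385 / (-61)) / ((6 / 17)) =-1423792783217 / 64093053678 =-22.21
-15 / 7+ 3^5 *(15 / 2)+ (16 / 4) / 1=25541 / 14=1824.36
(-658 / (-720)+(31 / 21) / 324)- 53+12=-2727149 / 68040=-40.08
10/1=10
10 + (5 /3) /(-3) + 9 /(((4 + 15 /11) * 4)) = 20951 /2124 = 9.86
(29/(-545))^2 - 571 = -169600434/297025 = -571.00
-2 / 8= -1 / 4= -0.25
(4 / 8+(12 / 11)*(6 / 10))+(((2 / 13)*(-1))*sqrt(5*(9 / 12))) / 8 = 127 / 110 - sqrt(15) / 104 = 1.12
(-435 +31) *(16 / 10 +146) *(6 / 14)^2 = -2683368 / 245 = -10952.52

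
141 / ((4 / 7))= 987 / 4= 246.75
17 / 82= 0.21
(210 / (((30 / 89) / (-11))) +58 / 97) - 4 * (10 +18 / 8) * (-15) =-593388 / 97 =-6117.40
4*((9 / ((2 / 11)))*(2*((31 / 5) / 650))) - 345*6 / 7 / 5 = -629784 / 11375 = -55.37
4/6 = 2/3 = 0.67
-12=-12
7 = 7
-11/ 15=-0.73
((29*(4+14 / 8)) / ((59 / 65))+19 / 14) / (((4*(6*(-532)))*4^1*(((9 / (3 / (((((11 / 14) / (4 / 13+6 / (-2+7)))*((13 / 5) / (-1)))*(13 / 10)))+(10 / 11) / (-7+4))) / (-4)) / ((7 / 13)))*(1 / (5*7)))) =-37056660125 / 608576874048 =-0.06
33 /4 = 8.25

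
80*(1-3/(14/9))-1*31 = -737/7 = -105.29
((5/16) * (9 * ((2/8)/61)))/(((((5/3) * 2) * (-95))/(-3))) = 81/741760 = 0.00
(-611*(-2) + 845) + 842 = 2909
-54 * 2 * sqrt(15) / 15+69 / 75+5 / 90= 439 / 450-36 * sqrt(15) / 5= -26.91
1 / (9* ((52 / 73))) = 73 / 468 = 0.16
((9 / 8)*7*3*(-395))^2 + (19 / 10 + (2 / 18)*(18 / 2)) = 27866846053 / 320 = 87083893.92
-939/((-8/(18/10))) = 8451/40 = 211.28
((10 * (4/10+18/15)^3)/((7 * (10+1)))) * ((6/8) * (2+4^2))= 13824/1925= 7.18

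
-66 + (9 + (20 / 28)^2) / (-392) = -634097 / 9604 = -66.02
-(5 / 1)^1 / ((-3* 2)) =5 / 6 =0.83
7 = 7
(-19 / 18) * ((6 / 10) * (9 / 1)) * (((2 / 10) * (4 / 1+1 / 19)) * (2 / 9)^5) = -1232 / 492075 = -0.00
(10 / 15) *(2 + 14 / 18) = 50 / 27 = 1.85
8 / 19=0.42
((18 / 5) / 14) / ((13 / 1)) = 9 / 455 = 0.02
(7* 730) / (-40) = -511 / 4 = -127.75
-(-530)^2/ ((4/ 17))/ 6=-1193825/ 6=-198970.83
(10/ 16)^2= 25/ 64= 0.39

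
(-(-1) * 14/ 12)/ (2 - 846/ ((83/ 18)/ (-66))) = 83/ 861612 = 0.00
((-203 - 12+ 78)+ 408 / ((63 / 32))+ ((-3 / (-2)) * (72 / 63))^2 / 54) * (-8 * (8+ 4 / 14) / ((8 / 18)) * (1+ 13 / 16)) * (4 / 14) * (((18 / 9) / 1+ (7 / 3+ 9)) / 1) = -173801060 / 2401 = -72386.95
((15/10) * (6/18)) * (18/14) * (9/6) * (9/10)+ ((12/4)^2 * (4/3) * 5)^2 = 1008243/280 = 3600.87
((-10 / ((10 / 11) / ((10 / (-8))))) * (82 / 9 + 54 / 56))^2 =19500726025 / 1016064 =19192.42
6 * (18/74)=54/37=1.46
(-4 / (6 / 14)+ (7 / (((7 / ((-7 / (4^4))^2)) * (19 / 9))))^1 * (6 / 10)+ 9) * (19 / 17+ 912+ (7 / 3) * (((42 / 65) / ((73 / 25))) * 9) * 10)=-96322191423677 / 301328302080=-319.66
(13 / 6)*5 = 65 / 6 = 10.83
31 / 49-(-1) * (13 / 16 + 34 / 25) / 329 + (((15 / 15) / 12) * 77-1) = 6.06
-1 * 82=-82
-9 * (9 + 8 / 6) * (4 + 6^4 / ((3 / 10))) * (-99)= 39811068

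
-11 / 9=-1.22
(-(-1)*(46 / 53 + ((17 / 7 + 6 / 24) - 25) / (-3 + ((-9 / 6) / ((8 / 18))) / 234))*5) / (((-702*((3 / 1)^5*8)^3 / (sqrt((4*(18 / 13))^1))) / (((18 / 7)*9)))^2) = 4810985 / 1042893953243089764637556736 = 0.00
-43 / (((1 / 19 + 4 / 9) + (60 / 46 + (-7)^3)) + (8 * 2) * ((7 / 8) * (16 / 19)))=169119 / 1295566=0.13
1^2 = 1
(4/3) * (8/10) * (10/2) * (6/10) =3.20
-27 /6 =-9 /2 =-4.50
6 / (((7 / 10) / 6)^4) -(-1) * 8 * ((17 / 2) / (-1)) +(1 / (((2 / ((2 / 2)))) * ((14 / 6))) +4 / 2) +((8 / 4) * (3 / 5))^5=485050143477 / 15006250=32323.21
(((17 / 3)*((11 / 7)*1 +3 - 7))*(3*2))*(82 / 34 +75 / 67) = -136748 / 469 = -291.57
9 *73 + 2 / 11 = 7229 / 11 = 657.18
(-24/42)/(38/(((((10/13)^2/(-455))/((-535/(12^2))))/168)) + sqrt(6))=-1500744336/47899064470384537 + 576 * sqrt(6)/335293451292691759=-0.00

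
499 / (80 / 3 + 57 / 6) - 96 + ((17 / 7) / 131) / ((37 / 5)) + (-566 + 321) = -344148906 / 1051799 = -327.20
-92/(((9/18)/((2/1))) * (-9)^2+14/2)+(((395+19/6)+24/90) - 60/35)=9003619/22890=393.34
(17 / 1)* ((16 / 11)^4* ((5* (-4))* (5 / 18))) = -55705600 / 131769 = -422.75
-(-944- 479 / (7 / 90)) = 49718 / 7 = 7102.57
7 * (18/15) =42/5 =8.40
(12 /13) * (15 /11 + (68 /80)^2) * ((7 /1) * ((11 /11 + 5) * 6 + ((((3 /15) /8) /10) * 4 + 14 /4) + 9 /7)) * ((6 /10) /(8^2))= 2359122327 /457600000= 5.16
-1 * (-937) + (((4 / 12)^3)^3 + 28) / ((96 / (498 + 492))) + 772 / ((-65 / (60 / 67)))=111102893413 / 91434096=1215.11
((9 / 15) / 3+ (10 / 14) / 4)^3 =148877 / 2744000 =0.05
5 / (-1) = -5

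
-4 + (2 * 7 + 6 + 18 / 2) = 25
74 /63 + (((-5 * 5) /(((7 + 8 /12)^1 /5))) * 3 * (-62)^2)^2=1178181915789146 /33327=35352174386.81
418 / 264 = 19 / 12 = 1.58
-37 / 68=-0.54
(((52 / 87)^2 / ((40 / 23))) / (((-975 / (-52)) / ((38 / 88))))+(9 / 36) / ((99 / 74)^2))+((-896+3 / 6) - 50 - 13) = -1974845268779 / 2060660250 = -958.36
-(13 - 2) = -11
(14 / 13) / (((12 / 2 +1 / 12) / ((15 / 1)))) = 2.66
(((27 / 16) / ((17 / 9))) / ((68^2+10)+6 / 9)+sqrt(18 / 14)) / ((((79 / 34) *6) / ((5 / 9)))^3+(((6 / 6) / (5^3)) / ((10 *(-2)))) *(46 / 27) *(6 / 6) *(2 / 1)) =3555241875 / 291451328415622144+248720625 *sqrt(7) / 9170739080972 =0.00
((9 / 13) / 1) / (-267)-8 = -9259 / 1157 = -8.00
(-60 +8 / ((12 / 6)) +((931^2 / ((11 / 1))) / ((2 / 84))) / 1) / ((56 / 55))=13001195 / 4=3250298.75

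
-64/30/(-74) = 16/555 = 0.03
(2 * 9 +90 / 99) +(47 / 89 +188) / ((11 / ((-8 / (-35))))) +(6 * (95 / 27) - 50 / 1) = -267076 / 44055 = -6.06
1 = 1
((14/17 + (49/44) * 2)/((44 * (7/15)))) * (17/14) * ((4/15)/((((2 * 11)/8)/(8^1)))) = 1304/9317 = 0.14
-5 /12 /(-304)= 5 /3648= 0.00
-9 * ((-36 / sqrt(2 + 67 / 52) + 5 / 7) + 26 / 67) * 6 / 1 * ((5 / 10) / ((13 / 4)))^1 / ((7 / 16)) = -893376 / 42679 + 41472 * sqrt(247) / 1729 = 356.04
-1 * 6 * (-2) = 12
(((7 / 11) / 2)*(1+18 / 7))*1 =25 / 22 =1.14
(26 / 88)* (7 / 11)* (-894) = -40677 / 242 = -168.09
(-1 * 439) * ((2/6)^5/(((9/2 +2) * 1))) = -878/3159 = -0.28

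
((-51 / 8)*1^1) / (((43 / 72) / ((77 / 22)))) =-3213 / 86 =-37.36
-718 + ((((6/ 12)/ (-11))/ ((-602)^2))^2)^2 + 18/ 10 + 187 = -10691841037665224171780777926651/ 20203781250312214988247879680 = -529.20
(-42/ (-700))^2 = 9/ 2500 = 0.00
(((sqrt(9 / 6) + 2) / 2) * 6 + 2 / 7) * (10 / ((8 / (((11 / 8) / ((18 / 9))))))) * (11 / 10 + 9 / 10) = 165 * sqrt(6) / 64 + 605 / 56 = 17.12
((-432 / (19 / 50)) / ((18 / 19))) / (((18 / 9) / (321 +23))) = -206400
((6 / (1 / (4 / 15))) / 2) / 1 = 4 / 5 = 0.80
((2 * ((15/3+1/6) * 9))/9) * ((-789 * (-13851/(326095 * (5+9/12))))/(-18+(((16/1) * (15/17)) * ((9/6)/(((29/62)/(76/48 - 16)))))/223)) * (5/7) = -8276735847078/4026292812773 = -2.06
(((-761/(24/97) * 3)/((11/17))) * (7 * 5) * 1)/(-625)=8784223/11000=798.57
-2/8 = -1/4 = -0.25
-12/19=-0.63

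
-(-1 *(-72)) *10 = -720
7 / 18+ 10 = 187 / 18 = 10.39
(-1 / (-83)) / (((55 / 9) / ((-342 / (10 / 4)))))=-6156 / 22825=-0.27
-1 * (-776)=776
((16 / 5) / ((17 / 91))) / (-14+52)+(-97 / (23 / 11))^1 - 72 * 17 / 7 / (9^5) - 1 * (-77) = 52981111888 / 1705958415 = 31.06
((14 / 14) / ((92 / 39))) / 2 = 39 / 184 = 0.21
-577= -577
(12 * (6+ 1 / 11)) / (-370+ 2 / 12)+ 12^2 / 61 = 3220632 / 1488949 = 2.16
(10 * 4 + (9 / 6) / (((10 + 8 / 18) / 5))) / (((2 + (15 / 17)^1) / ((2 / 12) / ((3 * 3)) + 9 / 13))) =64937365 / 6466824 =10.04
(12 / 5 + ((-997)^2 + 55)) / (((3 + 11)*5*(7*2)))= 1242583 / 1225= 1014.35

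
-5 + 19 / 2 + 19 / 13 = 155 / 26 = 5.96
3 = 3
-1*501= -501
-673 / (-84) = 673 / 84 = 8.01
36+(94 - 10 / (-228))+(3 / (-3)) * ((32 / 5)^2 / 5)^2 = 112102961 / 1781250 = 62.93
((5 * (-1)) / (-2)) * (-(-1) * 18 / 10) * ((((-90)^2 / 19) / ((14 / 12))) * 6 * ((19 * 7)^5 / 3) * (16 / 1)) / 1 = 2189804405846400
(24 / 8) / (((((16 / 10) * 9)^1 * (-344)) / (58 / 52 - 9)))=1025 / 214656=0.00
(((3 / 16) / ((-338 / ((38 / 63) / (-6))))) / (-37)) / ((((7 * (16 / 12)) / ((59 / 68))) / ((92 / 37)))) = -25783 / 74005905792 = -0.00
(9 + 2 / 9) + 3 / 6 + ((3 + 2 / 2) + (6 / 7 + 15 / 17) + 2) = 37403 / 2142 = 17.46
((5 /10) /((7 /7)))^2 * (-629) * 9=-5661 /4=-1415.25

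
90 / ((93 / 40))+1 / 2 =2431 / 62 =39.21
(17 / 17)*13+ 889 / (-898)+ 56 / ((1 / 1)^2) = 61073 / 898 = 68.01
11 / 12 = 0.92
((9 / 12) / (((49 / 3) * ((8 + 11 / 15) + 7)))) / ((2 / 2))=135 / 46256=0.00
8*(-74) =-592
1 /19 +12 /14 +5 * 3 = 2116 /133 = 15.91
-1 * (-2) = 2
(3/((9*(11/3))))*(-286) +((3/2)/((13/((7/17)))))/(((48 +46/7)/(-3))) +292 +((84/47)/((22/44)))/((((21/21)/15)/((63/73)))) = 180898961593/579303764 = 312.27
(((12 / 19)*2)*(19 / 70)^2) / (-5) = -0.02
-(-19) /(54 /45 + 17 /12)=1140 /157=7.26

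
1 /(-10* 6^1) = -1 /60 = -0.02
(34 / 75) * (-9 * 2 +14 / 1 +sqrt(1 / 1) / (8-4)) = -17 / 10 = -1.70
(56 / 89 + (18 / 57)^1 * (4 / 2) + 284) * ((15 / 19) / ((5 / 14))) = 20259792 / 32129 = 630.58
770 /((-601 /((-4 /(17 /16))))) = 49280 /10217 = 4.82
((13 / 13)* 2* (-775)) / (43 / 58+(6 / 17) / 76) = -7259425 / 3494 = -2077.68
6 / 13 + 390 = 5076 / 13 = 390.46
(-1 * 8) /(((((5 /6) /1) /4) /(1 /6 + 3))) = -608 /5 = -121.60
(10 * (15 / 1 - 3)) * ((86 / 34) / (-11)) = -5160 / 187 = -27.59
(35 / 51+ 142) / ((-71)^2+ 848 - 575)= 7277 / 271014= 0.03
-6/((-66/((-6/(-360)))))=1/660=0.00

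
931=931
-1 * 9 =-9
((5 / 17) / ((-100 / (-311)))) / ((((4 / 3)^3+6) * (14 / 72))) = 75573 / 134470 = 0.56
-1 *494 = -494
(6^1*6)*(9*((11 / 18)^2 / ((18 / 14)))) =847 / 9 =94.11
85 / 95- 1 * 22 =-21.11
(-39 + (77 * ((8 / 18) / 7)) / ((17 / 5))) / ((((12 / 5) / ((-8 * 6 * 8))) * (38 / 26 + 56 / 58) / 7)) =17333.57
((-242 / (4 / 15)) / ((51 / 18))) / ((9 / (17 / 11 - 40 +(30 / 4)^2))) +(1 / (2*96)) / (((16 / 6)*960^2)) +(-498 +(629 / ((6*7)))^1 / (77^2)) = -376635318926654449 / 332920730419200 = -1131.31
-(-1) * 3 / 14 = 0.21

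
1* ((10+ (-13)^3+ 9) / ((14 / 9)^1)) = -9801 / 7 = -1400.14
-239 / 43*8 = -44.47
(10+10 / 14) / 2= 75 / 14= 5.36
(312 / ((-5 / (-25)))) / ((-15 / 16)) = -1664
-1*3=-3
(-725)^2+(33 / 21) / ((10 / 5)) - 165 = 7356451 / 14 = 525460.79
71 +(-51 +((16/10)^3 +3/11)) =33507/1375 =24.37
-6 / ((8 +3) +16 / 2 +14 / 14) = -3 / 10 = -0.30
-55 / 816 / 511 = -55 / 416976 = -0.00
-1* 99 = -99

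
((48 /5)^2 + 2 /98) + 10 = 125171 /1225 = 102.18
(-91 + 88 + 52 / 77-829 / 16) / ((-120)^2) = -66697 / 17740800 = -0.00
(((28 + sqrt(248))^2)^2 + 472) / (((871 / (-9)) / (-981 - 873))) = 70181635.01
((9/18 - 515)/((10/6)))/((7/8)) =-1764/5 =-352.80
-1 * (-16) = 16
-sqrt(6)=-2.45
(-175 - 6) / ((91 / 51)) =-9231 / 91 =-101.44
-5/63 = -0.08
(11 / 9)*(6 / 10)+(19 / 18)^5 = 19308911 / 9447840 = 2.04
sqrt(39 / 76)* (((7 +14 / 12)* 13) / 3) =637* sqrt(741) / 684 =25.35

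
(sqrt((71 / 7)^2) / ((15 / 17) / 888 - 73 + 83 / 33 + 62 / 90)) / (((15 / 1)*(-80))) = 1473747 / 12169366510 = 0.00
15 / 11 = 1.36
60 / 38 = 30 / 19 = 1.58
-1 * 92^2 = -8464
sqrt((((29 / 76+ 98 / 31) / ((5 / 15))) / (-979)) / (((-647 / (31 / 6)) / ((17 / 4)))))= 17 * sqrt(11818219754) / 96278776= 0.02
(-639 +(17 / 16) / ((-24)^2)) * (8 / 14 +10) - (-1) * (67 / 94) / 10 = -51204375577 / 7580160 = -6755.05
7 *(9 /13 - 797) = -72464 /13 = -5574.15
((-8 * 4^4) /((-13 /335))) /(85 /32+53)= 21954560 /23153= 948.24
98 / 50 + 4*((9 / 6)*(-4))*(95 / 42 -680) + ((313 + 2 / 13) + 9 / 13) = 37722959 / 2275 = 16581.52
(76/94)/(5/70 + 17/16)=4256/5969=0.71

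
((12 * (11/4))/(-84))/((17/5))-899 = -427979/476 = -899.12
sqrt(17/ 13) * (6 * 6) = 36 * sqrt(221)/ 13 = 41.17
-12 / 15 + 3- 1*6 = -19 / 5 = -3.80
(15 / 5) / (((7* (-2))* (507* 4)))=-1 / 9464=-0.00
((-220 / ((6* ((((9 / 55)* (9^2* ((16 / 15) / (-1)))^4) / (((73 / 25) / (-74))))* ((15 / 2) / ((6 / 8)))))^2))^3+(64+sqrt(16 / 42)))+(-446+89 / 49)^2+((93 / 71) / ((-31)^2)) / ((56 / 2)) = 2* sqrt(42) / 21+7579508430742155826864559419679069915162030213791706764374941486939408496169474577321030874625465 / 38403871113225417792525857952563140964012463411604756861388202005499962243117283503763357696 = 197363.75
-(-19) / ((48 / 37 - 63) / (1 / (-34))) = 703 / 77622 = 0.01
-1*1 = -1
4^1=4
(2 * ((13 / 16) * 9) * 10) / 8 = 585 / 32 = 18.28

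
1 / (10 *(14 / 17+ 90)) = 17 / 15440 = 0.00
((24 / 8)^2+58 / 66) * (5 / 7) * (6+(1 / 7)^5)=164374090 / 3882417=42.34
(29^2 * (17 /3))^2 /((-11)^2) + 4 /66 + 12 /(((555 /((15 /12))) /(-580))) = 7562326555 /40293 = 187683.38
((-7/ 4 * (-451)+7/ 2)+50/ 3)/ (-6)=-9713/ 72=-134.90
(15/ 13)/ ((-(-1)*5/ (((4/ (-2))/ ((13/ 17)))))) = -0.60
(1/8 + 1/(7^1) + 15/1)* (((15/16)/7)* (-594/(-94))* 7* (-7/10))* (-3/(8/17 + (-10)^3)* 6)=-12950685/11358208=-1.14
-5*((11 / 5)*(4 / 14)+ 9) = -337 / 7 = -48.14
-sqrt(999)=-3 *sqrt(111)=-31.61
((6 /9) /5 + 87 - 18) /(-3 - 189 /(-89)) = -92293 /1170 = -78.88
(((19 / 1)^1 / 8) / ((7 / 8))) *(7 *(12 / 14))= 114 / 7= 16.29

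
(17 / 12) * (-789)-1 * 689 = -7227 / 4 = -1806.75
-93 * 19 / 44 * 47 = -83049 / 44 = -1887.48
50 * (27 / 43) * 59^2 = 4699350 / 43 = 109287.21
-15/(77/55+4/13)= -325/37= -8.78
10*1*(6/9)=20/3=6.67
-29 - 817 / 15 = -1252 / 15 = -83.47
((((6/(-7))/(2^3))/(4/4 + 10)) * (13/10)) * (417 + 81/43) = -175617/33110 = -5.30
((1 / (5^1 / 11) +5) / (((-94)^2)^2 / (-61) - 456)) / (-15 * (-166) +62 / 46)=-12627 / 5594204375390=-0.00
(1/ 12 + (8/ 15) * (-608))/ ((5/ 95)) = -369569/ 60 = -6159.48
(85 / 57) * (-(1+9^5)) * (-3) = 264171.05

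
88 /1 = 88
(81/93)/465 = 9/4805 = 0.00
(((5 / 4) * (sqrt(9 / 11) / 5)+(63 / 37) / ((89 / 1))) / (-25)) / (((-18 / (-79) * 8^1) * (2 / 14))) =-553 * sqrt(11) / 52800 - 3871 / 1317200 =-0.04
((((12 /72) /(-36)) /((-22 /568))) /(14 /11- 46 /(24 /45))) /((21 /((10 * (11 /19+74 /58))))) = -207320 /166875309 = -0.00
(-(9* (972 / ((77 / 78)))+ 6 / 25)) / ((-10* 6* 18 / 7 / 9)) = 516.94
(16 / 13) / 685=16 / 8905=0.00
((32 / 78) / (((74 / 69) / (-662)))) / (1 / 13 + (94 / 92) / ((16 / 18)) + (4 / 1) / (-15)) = -263.87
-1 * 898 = -898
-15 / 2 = -7.50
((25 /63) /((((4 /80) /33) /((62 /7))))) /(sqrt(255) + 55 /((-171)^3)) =145.27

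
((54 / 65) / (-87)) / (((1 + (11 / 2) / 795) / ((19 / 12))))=-9063 / 603577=-0.02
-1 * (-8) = 8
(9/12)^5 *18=2187/512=4.27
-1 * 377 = -377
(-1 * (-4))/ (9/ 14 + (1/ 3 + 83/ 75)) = 1400/ 729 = 1.92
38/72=19/36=0.53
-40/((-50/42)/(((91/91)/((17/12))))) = 23.72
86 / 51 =1.69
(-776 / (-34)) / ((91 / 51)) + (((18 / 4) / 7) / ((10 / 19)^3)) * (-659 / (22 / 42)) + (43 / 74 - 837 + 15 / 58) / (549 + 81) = -107027450851169 / 19333314000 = -5535.91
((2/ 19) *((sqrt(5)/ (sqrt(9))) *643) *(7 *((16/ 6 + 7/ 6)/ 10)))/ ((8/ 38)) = 103523 *sqrt(5)/ 360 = 643.01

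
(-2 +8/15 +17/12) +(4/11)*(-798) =-63851/220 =-290.23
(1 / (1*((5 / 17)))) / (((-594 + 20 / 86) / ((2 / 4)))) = -731 / 255320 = -0.00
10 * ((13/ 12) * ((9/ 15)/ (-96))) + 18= 17.93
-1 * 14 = -14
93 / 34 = 2.74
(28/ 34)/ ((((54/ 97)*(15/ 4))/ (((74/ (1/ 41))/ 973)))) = 1177192/ 957015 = 1.23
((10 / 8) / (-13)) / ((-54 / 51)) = 85 / 936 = 0.09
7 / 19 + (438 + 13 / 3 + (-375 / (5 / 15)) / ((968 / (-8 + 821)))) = -27707113 / 55176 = -502.16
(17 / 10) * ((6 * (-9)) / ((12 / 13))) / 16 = -1989 / 320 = -6.22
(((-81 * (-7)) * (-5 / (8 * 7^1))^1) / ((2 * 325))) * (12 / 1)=-243 / 260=-0.93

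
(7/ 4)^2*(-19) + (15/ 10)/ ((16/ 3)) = -57.91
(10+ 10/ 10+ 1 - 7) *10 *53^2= 140450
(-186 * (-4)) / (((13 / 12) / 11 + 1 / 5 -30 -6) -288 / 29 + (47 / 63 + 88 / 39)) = -17.45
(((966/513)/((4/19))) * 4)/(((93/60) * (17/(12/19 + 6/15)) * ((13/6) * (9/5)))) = 1262240/3514563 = 0.36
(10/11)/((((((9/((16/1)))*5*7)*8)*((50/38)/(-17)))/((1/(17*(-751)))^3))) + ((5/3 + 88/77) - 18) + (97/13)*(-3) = -147991324488157166/3938548604529825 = -37.58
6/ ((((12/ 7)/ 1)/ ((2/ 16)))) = 7/ 16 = 0.44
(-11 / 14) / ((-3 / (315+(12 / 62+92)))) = 138853 / 1302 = 106.65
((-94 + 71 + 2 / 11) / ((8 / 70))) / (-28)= 1255 / 176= 7.13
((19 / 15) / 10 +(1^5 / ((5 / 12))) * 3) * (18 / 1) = 131.88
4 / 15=0.27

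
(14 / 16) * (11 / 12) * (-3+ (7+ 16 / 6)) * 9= 385 / 8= 48.12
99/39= 2.54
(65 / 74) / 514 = 65 / 38036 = 0.00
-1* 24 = -24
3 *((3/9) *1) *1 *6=6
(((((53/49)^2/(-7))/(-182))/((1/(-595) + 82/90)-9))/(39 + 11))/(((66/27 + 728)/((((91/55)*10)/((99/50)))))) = -429777/16549153992910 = -0.00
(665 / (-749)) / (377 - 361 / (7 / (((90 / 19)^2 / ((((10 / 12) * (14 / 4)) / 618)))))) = 4655 / 1283512829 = 0.00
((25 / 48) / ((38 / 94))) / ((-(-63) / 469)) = 78725 / 8208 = 9.59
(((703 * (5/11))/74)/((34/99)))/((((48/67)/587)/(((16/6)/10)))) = 2747.25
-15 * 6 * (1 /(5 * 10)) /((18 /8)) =-4 /5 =-0.80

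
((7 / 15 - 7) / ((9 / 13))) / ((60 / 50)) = -637 / 81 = -7.86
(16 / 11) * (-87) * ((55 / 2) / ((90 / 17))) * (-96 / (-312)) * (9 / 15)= -7888 / 65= -121.35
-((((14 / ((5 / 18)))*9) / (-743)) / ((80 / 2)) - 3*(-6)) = -668133 / 37150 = -17.98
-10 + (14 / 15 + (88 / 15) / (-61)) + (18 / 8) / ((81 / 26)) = -46339 / 5490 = -8.44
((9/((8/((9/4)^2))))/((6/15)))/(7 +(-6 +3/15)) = 11.87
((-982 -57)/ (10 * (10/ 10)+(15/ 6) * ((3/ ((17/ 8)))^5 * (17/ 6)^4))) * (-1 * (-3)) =-52989/ 15530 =-3.41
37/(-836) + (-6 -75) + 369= 240731/836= 287.96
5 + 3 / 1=8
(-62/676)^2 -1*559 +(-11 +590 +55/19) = 22.90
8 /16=0.50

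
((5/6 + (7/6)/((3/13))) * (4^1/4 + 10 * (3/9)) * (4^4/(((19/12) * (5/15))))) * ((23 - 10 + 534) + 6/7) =2705730560/399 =6781279.60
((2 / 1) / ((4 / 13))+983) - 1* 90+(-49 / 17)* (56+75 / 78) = 162505 / 221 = 735.32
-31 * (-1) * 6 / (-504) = -31 / 84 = -0.37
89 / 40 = 2.22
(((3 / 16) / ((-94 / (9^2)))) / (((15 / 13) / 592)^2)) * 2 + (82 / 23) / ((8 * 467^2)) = -2005374499094801 / 23575420900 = -85062.09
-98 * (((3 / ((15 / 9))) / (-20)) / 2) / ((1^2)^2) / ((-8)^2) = 0.07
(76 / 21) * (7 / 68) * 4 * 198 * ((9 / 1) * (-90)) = -4062960 / 17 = -238997.65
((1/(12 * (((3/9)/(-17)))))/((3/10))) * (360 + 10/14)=-214625/42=-5110.12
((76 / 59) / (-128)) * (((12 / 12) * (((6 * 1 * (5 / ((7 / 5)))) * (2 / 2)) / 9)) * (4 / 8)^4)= -475 / 317184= -0.00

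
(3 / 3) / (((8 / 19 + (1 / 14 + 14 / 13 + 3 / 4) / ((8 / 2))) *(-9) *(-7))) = 3952 / 222993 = 0.02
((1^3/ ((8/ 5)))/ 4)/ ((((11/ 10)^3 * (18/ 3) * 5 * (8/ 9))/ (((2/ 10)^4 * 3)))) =9/ 425920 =0.00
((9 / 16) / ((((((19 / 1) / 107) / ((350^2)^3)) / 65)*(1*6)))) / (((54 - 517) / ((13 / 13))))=-1198606633300781250 / 8797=-136251748698508.72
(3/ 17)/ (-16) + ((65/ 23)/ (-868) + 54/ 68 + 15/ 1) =21421943/ 1357552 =15.78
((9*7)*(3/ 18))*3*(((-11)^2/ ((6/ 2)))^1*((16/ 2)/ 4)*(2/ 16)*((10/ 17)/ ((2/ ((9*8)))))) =114345/ 17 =6726.18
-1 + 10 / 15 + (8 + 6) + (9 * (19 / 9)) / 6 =16.83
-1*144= -144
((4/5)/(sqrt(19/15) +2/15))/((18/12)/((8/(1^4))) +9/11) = -1408/16579 +704 *sqrt(285)/16579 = 0.63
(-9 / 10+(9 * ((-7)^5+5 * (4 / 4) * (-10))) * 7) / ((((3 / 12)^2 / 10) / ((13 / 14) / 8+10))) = -12032368227 / 7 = -1718909746.71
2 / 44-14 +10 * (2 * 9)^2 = 70973 / 22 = 3226.05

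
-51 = -51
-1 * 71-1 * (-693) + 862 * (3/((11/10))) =32702/11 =2972.91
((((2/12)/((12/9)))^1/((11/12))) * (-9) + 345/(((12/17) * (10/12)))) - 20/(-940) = 302597/517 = 585.29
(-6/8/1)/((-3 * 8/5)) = 0.16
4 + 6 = 10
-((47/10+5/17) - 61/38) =-5473/1615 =-3.39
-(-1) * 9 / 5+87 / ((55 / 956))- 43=80906 / 55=1471.02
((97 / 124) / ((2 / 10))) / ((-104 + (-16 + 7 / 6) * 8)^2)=4365 / 55331776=0.00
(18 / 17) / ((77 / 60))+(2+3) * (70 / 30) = 12.49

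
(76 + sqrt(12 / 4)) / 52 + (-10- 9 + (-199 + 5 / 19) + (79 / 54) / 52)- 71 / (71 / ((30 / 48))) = -2892641 / 13338 + sqrt(3) / 52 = -216.84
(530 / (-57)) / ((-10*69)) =53 / 3933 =0.01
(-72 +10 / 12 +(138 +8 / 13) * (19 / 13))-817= -695173 / 1014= -685.57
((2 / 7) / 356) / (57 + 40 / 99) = 99 / 7081018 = 0.00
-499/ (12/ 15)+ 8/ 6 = -7469/ 12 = -622.42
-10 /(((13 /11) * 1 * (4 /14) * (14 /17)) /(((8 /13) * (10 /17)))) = -2200 /169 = -13.02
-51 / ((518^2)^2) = -51 / 71997768976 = -0.00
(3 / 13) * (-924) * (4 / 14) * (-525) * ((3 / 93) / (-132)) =-3150 / 403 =-7.82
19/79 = 0.24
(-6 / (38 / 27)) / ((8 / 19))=-81 / 8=-10.12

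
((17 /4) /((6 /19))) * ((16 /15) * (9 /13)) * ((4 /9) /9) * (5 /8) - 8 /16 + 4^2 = 33289 /2106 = 15.81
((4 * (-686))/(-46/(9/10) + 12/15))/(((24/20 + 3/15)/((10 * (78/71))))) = 8599500/20093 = 427.98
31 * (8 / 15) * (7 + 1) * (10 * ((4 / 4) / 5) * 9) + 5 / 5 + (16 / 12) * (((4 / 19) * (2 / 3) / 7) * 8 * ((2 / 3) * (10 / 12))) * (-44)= 128014057 / 53865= 2376.57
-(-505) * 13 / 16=6565 / 16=410.31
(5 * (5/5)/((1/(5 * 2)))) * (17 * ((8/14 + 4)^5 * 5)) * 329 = 6702497792000/2401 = 2791544269.89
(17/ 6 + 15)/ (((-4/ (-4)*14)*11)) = 107/ 924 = 0.12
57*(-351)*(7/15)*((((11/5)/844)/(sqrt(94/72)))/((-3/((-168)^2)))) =7246695456*sqrt(47)/247925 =200386.57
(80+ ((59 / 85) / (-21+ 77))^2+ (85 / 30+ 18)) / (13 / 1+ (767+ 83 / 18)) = 709027701 / 5517125600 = 0.13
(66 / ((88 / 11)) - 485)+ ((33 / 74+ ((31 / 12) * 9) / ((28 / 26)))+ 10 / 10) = -940097 / 2072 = -453.71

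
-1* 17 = -17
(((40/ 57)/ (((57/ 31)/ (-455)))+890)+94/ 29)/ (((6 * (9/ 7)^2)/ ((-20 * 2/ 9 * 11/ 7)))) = -104412455840/ 206061327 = -506.71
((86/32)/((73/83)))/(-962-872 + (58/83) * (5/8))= -296227/177752956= -0.00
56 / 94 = 28 / 47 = 0.60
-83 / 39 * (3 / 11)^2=-249 / 1573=-0.16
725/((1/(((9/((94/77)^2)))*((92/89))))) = 889794675/196601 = 4525.89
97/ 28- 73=-1947/ 28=-69.54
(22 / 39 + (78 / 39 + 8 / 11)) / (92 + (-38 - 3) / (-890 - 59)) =103076 / 2882517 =0.04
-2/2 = -1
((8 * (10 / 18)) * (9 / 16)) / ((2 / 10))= 25 / 2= 12.50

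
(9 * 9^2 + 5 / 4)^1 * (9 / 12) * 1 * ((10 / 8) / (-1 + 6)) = 8763 / 64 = 136.92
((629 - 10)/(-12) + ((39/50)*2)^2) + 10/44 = -4036103/82500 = -48.92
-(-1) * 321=321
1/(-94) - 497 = -46719/94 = -497.01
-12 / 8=-3 / 2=-1.50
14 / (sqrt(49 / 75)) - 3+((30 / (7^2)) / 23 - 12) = -16875 / 1127+10*sqrt(3) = 2.35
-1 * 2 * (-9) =18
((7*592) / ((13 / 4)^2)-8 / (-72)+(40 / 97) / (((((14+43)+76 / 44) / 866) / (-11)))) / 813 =15514040435 / 38743068663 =0.40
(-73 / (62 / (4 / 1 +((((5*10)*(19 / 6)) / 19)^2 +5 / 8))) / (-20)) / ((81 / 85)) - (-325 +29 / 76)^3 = 42418914733375277 / 1240052328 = 34207358.65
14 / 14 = 1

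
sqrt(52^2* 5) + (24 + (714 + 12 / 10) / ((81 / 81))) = 52* sqrt(5) + 3696 / 5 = 855.48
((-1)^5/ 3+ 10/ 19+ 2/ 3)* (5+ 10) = 245/ 19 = 12.89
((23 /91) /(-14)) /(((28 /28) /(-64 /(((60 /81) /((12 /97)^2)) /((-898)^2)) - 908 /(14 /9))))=310805799237 /16136435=19261.12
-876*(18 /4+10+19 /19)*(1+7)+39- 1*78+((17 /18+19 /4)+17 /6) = -3911561 /36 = -108654.47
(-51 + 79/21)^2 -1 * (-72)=1015816/441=2303.44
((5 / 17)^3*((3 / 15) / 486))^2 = 625 / 5701197247524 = 0.00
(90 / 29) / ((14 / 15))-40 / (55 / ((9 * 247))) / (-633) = 2770059 / 471163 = 5.88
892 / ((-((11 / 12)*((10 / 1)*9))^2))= -0.13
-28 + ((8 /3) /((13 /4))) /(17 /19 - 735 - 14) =-7761148 /277173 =-28.00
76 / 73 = 1.04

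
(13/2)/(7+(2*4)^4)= 13/8206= 0.00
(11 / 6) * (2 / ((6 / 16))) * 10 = 880 / 9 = 97.78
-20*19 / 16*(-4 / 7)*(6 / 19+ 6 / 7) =780 / 49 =15.92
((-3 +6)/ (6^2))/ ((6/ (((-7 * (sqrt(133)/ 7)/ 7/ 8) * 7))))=-sqrt(133)/ 576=-0.02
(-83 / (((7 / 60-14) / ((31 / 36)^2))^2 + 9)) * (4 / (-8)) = 1916306075 / 16602627042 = 0.12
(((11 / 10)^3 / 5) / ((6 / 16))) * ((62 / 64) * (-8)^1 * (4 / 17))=-41261 / 31875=-1.29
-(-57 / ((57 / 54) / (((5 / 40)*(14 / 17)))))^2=-35721 / 1156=-30.90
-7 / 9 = -0.78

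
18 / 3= 6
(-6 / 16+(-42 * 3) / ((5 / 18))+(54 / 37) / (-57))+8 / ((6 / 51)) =-386.00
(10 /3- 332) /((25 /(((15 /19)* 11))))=-10846 /95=-114.17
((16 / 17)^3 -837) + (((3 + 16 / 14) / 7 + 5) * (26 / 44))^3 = -800.09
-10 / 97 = -0.10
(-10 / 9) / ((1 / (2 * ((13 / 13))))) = -20 / 9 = -2.22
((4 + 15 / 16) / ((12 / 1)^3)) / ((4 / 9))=79 / 12288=0.01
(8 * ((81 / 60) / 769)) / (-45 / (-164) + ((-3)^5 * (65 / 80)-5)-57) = -35424 / 653692295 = -0.00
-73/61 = -1.20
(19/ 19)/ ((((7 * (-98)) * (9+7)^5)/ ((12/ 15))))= -1/ 899153920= -0.00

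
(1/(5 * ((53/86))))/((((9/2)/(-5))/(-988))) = 169936/477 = 356.26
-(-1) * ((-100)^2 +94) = 10094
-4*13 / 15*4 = -208 / 15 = -13.87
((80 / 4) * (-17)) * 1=-340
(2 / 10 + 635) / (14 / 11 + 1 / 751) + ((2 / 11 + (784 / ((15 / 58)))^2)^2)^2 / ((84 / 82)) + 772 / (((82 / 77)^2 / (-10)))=6962368060652868415430823000.00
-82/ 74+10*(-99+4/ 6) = -109273/ 111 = -984.44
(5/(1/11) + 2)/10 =57/10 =5.70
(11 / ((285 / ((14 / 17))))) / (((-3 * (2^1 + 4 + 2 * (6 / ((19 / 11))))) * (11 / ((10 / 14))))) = -1 / 18819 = -0.00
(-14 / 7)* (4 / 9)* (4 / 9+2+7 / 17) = -3496 / 1377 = -2.54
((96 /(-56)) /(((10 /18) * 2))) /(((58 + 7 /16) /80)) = -13824 /6545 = -2.11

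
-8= -8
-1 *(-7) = 7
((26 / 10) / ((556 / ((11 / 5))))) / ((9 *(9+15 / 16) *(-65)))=-44 / 24863625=-0.00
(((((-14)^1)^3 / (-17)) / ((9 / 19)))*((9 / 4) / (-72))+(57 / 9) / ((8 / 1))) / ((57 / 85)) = -3175 / 216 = -14.70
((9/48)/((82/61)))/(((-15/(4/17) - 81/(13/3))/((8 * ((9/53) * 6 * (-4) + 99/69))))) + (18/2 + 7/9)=6307933211/642779919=9.81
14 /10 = 1.40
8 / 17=0.47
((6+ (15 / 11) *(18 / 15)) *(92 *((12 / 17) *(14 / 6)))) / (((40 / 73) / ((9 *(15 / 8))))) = 6663951 / 187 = 35636.10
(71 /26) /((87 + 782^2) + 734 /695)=0.00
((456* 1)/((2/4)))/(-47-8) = -912/55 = -16.58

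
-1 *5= -5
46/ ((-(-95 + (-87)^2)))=-23/ 3737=-0.01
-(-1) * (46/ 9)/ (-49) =-46/ 441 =-0.10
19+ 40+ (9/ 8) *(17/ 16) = 7705/ 128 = 60.20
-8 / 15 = -0.53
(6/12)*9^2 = 81/2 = 40.50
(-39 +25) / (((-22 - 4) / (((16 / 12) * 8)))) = 224 / 39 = 5.74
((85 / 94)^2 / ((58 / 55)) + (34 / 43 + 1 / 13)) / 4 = 470689305 / 1145923168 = 0.41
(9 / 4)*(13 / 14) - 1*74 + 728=36741 / 56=656.09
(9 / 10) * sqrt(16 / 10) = 9 * sqrt(10) / 25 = 1.14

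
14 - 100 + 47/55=-4683/55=-85.15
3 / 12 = 1 / 4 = 0.25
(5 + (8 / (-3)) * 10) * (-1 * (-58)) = -3770 / 3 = -1256.67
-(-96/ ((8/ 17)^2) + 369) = 129/ 2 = 64.50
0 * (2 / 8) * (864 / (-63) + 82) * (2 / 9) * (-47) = 0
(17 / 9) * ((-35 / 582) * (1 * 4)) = -1190 / 2619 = -0.45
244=244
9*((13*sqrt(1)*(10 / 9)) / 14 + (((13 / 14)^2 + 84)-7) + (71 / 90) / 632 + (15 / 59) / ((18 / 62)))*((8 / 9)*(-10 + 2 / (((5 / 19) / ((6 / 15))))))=-4441.65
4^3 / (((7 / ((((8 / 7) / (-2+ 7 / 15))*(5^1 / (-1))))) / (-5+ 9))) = 153600 / 1127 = 136.29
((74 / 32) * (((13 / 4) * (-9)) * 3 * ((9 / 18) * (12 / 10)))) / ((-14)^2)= -38961 / 62720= -0.62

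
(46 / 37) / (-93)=-0.01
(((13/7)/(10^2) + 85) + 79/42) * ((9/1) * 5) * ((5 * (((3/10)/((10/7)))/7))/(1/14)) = 1642401/200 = 8212.00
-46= -46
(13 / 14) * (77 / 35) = 143 / 70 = 2.04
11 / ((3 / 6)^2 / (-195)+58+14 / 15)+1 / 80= 732367 / 3677360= 0.20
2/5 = 0.40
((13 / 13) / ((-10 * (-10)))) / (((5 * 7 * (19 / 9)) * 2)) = 9 / 133000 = 0.00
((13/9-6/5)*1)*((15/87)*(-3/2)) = -11/174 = -0.06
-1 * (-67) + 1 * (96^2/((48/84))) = 16195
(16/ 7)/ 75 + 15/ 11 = 8051/ 5775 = 1.39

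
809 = 809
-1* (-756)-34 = 722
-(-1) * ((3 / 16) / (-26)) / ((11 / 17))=-51 / 4576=-0.01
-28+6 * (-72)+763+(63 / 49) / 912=644787 / 2128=303.00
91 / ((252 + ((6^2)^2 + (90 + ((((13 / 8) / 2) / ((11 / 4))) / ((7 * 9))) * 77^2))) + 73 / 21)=22932 / 420659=0.05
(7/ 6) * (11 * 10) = 385/ 3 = 128.33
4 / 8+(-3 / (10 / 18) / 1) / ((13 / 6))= -259 / 130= -1.99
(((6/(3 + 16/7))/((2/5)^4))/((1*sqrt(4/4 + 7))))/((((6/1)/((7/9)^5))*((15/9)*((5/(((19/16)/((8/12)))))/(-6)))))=-55883275*sqrt(2)/82861056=-0.95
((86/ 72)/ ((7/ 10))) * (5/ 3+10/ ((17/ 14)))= 108575/ 6426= 16.90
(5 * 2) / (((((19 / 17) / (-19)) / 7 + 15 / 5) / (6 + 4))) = 2975 / 89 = 33.43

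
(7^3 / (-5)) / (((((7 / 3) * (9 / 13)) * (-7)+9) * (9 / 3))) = 4459 / 450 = 9.91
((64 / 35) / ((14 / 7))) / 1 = 32 / 35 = 0.91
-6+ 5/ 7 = -37/ 7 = -5.29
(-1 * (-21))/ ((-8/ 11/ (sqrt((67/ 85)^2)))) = -15477/ 680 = -22.76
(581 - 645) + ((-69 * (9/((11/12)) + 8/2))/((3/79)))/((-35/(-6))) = -1681744/385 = -4368.17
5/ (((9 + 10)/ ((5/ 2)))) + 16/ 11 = 883/ 418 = 2.11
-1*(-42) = 42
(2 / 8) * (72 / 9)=2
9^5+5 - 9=59045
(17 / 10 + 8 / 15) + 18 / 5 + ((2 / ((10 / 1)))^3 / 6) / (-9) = 19687 / 3375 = 5.83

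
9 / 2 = 4.50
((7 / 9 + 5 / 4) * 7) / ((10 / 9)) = 511 / 40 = 12.78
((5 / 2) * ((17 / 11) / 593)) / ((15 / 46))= 391 / 19569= 0.02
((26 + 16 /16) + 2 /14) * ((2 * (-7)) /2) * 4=-760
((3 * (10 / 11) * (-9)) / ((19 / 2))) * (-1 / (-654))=-90 / 22781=-0.00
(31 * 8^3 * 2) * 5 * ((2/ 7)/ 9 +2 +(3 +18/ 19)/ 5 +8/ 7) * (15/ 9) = 3765632000/ 3591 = 1048630.47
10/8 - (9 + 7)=-14.75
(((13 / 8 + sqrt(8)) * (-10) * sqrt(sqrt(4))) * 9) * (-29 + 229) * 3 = -216000 -87750 * sqrt(2) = -340097.24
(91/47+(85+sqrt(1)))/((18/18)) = 4133/47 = 87.94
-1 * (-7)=7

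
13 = 13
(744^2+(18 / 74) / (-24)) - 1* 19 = 163841029 / 296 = 553516.99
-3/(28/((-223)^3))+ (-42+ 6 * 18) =33270549/28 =1188233.89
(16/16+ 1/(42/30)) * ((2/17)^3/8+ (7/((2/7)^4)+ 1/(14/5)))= 1734618507/962948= 1801.36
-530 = -530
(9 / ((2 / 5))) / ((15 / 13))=39 / 2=19.50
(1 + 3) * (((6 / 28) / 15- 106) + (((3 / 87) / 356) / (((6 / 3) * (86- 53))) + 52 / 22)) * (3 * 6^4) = -1601353717704 / 993685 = -1611530.53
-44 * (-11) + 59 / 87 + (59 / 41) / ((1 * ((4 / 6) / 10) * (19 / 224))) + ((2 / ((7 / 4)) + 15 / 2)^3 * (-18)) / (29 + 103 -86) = 2081017903099 / 4277289576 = 486.53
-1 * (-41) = 41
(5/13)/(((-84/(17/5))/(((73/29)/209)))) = -1241/6618612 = -0.00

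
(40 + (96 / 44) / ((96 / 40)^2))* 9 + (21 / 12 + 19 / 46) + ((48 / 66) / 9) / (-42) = 69921883 / 191268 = 365.57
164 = 164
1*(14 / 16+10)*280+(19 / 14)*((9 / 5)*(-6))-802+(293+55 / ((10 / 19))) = 183809 / 70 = 2625.84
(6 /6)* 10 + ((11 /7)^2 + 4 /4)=660 /49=13.47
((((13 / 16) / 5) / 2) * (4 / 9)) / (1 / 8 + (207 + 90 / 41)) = 533 / 3089565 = 0.00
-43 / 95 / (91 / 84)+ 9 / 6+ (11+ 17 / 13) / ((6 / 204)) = 1036273 / 2470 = 419.54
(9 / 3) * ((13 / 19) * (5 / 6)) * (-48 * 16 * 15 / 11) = -374400 / 209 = -1791.39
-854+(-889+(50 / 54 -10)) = -47306 / 27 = -1752.07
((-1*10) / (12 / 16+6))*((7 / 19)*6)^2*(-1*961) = 7534240 / 1083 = 6956.82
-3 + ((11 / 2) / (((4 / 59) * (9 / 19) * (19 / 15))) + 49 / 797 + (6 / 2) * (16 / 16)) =2587441 / 19128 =135.27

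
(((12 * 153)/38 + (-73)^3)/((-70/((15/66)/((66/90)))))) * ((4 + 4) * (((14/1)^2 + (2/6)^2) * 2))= 23716481500/4389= 5403618.48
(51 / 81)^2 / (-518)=-289 / 377622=-0.00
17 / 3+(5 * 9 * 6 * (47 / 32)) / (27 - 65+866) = 27139 / 4416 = 6.15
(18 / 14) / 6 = 3 / 14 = 0.21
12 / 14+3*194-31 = 3863 / 7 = 551.86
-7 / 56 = -1 / 8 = -0.12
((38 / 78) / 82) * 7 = 133 / 3198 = 0.04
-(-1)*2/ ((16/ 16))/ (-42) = -1/ 21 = -0.05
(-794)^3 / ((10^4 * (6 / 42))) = -437995411 / 1250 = -350396.33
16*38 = 608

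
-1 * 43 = -43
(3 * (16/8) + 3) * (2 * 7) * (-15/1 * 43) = -81270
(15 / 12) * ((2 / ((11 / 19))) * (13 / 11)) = 1235 / 242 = 5.10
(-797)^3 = -506261573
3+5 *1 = 8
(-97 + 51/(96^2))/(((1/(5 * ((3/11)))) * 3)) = -1489835/33792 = -44.09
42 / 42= 1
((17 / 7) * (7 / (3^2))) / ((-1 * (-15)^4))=-17 / 455625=-0.00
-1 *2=-2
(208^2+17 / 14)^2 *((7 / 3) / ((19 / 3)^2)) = 1100664715107 / 10108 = 108890454.60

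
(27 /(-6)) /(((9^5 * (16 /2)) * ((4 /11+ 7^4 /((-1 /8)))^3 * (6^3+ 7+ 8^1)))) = 121 /20792616619549282550784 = 0.00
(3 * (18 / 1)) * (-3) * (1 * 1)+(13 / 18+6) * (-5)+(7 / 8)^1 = -194.74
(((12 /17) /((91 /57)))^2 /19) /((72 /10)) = 3420 /2393209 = 0.00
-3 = -3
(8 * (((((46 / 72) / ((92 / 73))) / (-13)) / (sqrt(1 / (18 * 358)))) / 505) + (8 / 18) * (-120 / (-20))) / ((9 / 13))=104 / 27 - 73 * sqrt(179) / 13635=3.78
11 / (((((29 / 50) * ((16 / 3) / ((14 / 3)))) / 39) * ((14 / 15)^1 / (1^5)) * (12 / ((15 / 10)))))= 160875 / 1856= 86.68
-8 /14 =-4 /7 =-0.57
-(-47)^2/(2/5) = -11045/2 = -5522.50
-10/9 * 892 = -8920/9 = -991.11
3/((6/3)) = 3/2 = 1.50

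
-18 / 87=-6 / 29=-0.21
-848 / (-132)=6.42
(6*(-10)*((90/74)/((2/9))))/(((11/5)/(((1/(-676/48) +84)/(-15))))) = 57445200/68783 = 835.17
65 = 65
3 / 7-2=-11 / 7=-1.57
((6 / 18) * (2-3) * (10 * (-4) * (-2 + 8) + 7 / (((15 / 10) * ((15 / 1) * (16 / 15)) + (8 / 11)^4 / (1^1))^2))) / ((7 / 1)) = 30326346783833 / 2653686638400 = 11.43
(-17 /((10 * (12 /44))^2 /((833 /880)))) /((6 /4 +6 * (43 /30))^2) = -155771 /7344720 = -0.02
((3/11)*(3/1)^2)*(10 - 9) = 27/11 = 2.45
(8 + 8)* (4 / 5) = 12.80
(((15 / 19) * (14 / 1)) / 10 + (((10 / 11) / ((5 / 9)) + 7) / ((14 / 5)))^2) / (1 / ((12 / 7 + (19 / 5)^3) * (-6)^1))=-710745895029 / 197139250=-3605.30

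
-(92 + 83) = -175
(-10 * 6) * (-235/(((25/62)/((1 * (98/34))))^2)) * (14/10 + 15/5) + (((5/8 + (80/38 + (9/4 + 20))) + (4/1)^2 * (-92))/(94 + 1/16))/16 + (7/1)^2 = 748507141889747/236113000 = 3170122.53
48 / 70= 24 / 35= 0.69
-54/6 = -9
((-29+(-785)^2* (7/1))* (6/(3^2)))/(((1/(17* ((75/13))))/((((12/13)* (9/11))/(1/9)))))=3563851705200/1859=1917079992.04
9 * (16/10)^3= 4608/125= 36.86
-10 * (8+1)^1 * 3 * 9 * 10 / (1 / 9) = -218700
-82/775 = -0.11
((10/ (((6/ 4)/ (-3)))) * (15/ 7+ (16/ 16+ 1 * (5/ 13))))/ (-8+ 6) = 3210/ 91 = 35.27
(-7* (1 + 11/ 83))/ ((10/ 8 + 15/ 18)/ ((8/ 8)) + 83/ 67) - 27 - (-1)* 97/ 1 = 14989478/ 221693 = 67.61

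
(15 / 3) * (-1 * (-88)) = 440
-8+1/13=-103/13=-7.92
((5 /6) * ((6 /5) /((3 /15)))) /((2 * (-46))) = -5 /92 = -0.05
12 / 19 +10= 202 / 19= 10.63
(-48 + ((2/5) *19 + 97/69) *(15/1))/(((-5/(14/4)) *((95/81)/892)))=-506522646/10925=-46363.63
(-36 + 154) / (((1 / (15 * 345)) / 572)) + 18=349291818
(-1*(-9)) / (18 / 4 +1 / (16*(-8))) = 1152 / 575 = 2.00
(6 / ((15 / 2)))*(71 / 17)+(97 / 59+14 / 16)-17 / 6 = 3.03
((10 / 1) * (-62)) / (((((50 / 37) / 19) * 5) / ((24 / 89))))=-1046064 / 2225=-470.14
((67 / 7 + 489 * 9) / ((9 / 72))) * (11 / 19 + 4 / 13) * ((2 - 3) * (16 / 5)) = -865459968 / 8645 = -100111.04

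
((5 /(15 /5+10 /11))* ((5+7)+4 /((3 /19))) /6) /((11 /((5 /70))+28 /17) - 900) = -26180 /2448549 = -0.01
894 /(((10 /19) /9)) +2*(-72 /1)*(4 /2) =74997 /5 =14999.40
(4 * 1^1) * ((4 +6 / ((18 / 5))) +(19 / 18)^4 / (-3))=1654271 / 78732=21.01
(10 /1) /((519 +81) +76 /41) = 205 /12338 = 0.02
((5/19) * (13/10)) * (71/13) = 1.87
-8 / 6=-4 / 3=-1.33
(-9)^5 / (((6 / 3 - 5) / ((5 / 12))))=32805 / 4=8201.25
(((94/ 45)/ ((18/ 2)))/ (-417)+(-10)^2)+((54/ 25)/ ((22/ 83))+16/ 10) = 1019418467/ 9288675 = 109.75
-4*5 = -20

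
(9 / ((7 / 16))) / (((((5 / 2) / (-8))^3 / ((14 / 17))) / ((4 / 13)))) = -170.81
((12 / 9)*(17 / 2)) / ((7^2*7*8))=17 / 4116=0.00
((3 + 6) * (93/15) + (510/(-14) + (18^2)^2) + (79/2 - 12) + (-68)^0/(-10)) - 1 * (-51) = 3677582/35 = 105073.77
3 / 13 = 0.23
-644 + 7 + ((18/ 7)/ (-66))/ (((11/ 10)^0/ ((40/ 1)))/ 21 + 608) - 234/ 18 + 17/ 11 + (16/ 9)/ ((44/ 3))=-10926876875/ 16853793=-648.33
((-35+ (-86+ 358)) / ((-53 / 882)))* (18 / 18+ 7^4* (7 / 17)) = -3516788016 / 901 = -3903205.35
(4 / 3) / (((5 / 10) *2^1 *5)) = 4 / 15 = 0.27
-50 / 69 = -0.72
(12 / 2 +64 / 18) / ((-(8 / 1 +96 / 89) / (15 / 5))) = -3827 / 1212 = -3.16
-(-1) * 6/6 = 1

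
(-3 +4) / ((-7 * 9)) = -1 / 63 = -0.02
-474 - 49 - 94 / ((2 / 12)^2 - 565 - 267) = -522.89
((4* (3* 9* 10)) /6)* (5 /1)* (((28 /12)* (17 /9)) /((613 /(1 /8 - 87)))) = -2067625 /3678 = -562.16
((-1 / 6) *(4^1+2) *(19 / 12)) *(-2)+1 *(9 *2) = 127 / 6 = 21.17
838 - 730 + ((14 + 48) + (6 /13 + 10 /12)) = 13361 /78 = 171.29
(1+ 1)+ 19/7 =33/7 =4.71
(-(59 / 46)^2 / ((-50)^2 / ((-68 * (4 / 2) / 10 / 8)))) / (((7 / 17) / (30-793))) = -109654981 / 52900000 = -2.07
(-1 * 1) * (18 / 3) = -6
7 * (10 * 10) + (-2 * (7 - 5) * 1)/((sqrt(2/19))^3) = 700 - 19 * sqrt(38) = 582.88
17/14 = 1.21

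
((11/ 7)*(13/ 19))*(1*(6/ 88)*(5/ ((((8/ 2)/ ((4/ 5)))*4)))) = 39/ 2128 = 0.02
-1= -1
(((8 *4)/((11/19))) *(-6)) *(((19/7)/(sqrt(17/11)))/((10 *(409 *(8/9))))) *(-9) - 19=-19 + 350892 *sqrt(187)/2676905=-17.21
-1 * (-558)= 558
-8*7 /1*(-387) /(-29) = -21672 /29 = -747.31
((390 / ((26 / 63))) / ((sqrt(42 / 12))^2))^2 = 72900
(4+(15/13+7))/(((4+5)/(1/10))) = 79/585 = 0.14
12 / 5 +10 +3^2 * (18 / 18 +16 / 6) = 227 / 5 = 45.40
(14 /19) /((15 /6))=28 /95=0.29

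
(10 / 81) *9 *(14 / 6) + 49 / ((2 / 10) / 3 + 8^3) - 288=-59169941 / 207387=-285.31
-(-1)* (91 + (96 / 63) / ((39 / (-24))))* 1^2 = 24587 / 273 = 90.06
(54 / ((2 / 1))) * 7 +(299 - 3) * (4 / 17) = 4397 / 17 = 258.65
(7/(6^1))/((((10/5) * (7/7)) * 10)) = 7/120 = 0.06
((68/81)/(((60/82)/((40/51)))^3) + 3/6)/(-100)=-52352713/3413032200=-0.02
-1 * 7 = -7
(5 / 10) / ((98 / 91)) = 13 / 28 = 0.46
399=399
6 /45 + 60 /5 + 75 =87.13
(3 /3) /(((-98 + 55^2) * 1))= 1 /2927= 0.00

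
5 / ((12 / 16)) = 20 / 3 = 6.67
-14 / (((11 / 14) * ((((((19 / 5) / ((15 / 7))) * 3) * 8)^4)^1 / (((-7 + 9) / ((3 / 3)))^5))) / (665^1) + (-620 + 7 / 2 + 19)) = 54687500 / 1860768247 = 0.03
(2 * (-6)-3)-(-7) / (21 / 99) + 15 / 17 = 321 / 17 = 18.88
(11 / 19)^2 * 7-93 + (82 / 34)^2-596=-71031057 / 104329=-680.84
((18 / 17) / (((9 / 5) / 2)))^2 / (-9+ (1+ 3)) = -80 / 289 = -0.28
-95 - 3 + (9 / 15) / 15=-2449 / 25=-97.96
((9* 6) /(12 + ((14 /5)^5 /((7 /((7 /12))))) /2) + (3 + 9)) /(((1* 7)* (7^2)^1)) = 1331493 /30823352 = 0.04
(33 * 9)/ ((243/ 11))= 121/ 9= 13.44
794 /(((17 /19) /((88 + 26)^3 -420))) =22344236664 /17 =1314366862.59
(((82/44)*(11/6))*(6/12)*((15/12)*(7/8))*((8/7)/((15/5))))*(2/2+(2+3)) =205/48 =4.27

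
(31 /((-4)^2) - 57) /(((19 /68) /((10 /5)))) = -14977 /38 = -394.13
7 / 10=0.70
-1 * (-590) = 590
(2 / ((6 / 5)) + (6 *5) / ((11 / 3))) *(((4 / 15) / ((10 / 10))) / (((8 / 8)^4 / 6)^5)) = 224640 / 11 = 20421.82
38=38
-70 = -70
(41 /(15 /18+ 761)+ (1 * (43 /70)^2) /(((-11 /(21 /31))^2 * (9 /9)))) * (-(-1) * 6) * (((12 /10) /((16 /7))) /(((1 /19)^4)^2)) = 448862111682936444459 /151862986000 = 2955704503.81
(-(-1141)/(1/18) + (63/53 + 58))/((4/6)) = 3274953/106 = 30895.78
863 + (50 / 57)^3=159946559 / 185193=863.67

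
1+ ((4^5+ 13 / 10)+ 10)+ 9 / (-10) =5177 / 5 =1035.40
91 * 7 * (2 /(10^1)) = 637 /5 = 127.40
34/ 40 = 17/ 20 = 0.85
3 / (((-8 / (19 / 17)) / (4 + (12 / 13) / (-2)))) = -1311 / 884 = -1.48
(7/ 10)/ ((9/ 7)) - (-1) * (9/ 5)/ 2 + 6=7.44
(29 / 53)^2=841 / 2809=0.30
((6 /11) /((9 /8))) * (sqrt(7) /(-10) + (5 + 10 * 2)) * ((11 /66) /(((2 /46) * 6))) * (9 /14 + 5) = 43.24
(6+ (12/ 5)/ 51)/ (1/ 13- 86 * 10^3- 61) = -3341/ 47548660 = -0.00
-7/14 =-1/2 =-0.50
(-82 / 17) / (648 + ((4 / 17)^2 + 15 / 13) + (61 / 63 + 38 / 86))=-49092498 / 6621816751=-0.01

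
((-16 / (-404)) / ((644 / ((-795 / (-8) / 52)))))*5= 3975 / 6764576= 0.00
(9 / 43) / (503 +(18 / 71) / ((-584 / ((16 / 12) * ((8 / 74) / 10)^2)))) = 1596493575 / 3836728836559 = 0.00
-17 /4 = -4.25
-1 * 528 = -528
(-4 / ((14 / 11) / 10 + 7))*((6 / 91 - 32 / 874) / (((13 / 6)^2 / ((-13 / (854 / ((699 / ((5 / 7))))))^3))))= 19712208157983 / 1701120453550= 11.59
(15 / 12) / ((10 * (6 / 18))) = 3 / 8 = 0.38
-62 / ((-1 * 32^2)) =0.06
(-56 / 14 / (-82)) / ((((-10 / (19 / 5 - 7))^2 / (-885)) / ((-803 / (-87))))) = -6064256 / 148625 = -40.80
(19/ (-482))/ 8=-19/ 3856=-0.00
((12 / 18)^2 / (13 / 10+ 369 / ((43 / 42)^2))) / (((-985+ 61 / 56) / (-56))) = 231938560 / 3239753593527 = 0.00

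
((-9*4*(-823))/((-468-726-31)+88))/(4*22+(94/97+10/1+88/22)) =-0.25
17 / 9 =1.89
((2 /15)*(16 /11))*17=544 /165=3.30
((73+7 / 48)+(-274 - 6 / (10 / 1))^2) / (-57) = -90573967 / 68400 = -1324.18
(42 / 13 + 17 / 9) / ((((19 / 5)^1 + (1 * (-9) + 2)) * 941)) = -2995 / 1761552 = -0.00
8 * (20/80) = 2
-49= -49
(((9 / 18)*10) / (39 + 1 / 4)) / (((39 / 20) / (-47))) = -18800 / 6123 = -3.07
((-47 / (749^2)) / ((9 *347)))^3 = -103823 / 5377827391916029603582182867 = -0.00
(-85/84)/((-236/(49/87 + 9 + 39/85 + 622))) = 79217/29232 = 2.71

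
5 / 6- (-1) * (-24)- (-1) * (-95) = -709 / 6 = -118.17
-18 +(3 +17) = 2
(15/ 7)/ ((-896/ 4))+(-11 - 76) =-136431/ 1568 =-87.01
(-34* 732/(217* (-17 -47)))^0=1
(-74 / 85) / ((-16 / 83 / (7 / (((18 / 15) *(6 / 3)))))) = 21497 / 1632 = 13.17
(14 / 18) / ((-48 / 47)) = -329 / 432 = -0.76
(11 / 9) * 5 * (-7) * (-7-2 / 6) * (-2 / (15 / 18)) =-6776 / 9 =-752.89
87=87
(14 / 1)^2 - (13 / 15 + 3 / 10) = 1169 / 6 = 194.83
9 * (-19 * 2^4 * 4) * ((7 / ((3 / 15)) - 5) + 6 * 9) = -919296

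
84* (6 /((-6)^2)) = 14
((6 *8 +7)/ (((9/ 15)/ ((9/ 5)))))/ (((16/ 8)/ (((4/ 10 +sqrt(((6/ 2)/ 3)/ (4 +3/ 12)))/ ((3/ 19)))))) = 209 +1045 *sqrt(17)/ 17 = 462.45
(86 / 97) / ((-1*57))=-86 / 5529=-0.02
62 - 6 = 56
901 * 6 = 5406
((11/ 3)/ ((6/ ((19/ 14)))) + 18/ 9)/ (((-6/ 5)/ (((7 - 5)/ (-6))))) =3565/ 4536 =0.79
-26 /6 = -13 /3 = -4.33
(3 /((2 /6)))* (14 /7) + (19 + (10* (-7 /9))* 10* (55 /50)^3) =-66.52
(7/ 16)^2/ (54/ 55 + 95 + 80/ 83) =223685/ 113294592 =0.00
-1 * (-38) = 38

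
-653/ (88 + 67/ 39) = -25467/ 3499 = -7.28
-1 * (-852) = 852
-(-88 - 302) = 390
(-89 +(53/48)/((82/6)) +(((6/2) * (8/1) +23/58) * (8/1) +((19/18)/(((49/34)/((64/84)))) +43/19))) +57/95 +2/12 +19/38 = 1846802774563/16737220080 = 110.34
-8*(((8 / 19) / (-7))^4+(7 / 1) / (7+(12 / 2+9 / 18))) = -35045765488 / 8448319467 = -4.15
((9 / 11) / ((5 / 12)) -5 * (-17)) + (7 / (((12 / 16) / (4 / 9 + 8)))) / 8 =143771 / 1485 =96.82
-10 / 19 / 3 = -10 / 57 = -0.18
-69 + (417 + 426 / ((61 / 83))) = 56586 / 61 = 927.64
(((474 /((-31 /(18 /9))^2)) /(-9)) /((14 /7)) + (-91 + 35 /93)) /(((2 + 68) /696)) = -30343744 /33635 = -902.15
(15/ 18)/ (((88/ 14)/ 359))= 12565/ 264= 47.59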